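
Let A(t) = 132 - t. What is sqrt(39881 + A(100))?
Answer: sqrt(39913) ≈ 199.78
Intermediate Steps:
sqrt(39881 + A(100)) = sqrt(39881 + (132 - 1*100)) = sqrt(39881 + (132 - 100)) = sqrt(39881 + 32) = sqrt(39913)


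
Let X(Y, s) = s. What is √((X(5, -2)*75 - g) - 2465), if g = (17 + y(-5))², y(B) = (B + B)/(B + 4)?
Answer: 4*I*√209 ≈ 57.827*I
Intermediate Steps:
y(B) = 2*B/(4 + B) (y(B) = (2*B)/(4 + B) = 2*B/(4 + B))
g = 729 (g = (17 + 2*(-5)/(4 - 5))² = (17 + 2*(-5)/(-1))² = (17 + 2*(-5)*(-1))² = (17 + 10)² = 27² = 729)
√((X(5, -2)*75 - g) - 2465) = √((-2*75 - 1*729) - 2465) = √((-150 - 729) - 2465) = √(-879 - 2465) = √(-3344) = 4*I*√209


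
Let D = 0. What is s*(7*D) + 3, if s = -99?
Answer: 3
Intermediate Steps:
s*(7*D) + 3 = -693*0 + 3 = -99*0 + 3 = 0 + 3 = 3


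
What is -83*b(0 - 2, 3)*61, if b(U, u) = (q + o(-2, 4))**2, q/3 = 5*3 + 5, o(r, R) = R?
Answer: -20738048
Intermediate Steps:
q = 60 (q = 3*(5*3 + 5) = 3*(15 + 5) = 3*20 = 60)
b(U, u) = 4096 (b(U, u) = (60 + 4)**2 = 64**2 = 4096)
-83*b(0 - 2, 3)*61 = -83*4096*61 = -339968*61 = -20738048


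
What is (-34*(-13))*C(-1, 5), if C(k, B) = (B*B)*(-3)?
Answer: -33150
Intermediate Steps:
C(k, B) = -3*B² (C(k, B) = B²*(-3) = -3*B²)
(-34*(-13))*C(-1, 5) = (-34*(-13))*(-3*5²) = 442*(-3*25) = 442*(-75) = -33150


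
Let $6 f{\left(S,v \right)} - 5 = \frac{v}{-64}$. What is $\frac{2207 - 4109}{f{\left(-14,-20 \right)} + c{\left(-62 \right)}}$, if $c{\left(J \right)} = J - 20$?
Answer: $\frac{182592}{7787} \approx 23.448$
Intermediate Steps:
$c{\left(J \right)} = -20 + J$
$f{\left(S,v \right)} = \frac{5}{6} - \frac{v}{384}$ ($f{\left(S,v \right)} = \frac{5}{6} + \frac{v \frac{1}{-64}}{6} = \frac{5}{6} + \frac{v \left(- \frac{1}{64}\right)}{6} = \frac{5}{6} + \frac{\left(- \frac{1}{64}\right) v}{6} = \frac{5}{6} - \frac{v}{384}$)
$\frac{2207 - 4109}{f{\left(-14,-20 \right)} + c{\left(-62 \right)}} = \frac{2207 - 4109}{\left(\frac{5}{6} - - \frac{5}{96}\right) - 82} = - \frac{1902}{\left(\frac{5}{6} + \frac{5}{96}\right) - 82} = - \frac{1902}{\frac{85}{96} - 82} = - \frac{1902}{- \frac{7787}{96}} = \left(-1902\right) \left(- \frac{96}{7787}\right) = \frac{182592}{7787}$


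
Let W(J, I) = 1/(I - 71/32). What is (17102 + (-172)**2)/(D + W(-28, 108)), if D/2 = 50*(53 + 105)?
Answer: 79016055/26741516 ≈ 2.9548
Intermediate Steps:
W(J, I) = 1/(-71/32 + I) (W(J, I) = 1/(I - 71*1/32) = 1/(I - 71/32) = 1/(-71/32 + I))
D = 15800 (D = 2*(50*(53 + 105)) = 2*(50*158) = 2*7900 = 15800)
(17102 + (-172)**2)/(D + W(-28, 108)) = (17102 + (-172)**2)/(15800 + 32/(-71 + 32*108)) = (17102 + 29584)/(15800 + 32/(-71 + 3456)) = 46686/(15800 + 32/3385) = 46686/(53483032/3385) = 46686*(3385/53483032) = 79016055/26741516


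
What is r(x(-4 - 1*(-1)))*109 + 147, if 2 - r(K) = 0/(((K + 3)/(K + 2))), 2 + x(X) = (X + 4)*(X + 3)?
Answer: 365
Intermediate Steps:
x(X) = -2 + (3 + X)*(4 + X) (x(X) = -2 + (X + 4)*(X + 3) = -2 + (4 + X)*(3 + X) = -2 + (3 + X)*(4 + X))
r(K) = 2 (r(K) = 2 - 0/((K + 3)/(K + 2)) = 2 - 0/((3 + K)/(2 + K)) = 2 - 0*(2 + K)/(3 + K) = 2 - 1*0 = 2 + 0 = 2)
r(x(-4 - 1*(-1)))*109 + 147 = 2*109 + 147 = 218 + 147 = 365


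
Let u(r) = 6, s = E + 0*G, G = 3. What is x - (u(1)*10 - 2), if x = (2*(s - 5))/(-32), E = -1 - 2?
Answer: -115/2 ≈ -57.500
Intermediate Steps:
E = -3
s = -3 (s = -3 + 0*3 = -3 + 0 = -3)
x = ½ (x = (2*(-3 - 5))/(-32) = (2*(-8))*(-1/32) = -16*(-1/32) = ½ ≈ 0.50000)
x - (u(1)*10 - 2) = ½ - (6*10 - 2) = ½ - (60 - 2) = ½ - 1*58 = ½ - 58 = -115/2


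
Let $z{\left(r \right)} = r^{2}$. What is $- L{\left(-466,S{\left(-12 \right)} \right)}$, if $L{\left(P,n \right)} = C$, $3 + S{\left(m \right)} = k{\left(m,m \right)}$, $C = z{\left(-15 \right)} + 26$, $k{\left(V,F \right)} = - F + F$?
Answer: $-251$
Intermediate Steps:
$k{\left(V,F \right)} = 0$
$C = 251$ ($C = \left(-15\right)^{2} + 26 = 225 + 26 = 251$)
$S{\left(m \right)} = -3$ ($S{\left(m \right)} = -3 + 0 = -3$)
$L{\left(P,n \right)} = 251$
$- L{\left(-466,S{\left(-12 \right)} \right)} = \left(-1\right) 251 = -251$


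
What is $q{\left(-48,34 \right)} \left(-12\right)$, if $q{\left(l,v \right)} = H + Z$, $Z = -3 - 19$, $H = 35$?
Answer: $-156$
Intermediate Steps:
$Z = -22$
$q{\left(l,v \right)} = 13$ ($q{\left(l,v \right)} = 35 - 22 = 13$)
$q{\left(-48,34 \right)} \left(-12\right) = 13 \left(-12\right) = -156$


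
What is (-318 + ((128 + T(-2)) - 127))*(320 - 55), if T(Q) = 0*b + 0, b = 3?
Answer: -84005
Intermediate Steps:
T(Q) = 0 (T(Q) = 0*3 + 0 = 0 + 0 = 0)
(-318 + ((128 + T(-2)) - 127))*(320 - 55) = (-318 + ((128 + 0) - 127))*(320 - 55) = (-318 + (128 - 127))*265 = (-318 + 1)*265 = -317*265 = -84005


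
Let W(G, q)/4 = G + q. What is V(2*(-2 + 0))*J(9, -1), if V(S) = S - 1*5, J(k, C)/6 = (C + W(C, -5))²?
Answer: -33750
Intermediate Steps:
W(G, q) = 4*G + 4*q (W(G, q) = 4*(G + q) = 4*G + 4*q)
J(k, C) = 6*(-20 + 5*C)² (J(k, C) = 6*(C + (4*C + 4*(-5)))² = 6*(C + (4*C - 20))² = 6*(C + (-20 + 4*C))² = 6*(-20 + 5*C)²)
V(S) = -5 + S (V(S) = S - 5 = -5 + S)
V(2*(-2 + 0))*J(9, -1) = (-5 + 2*(-2 + 0))*(150*(-4 - 1)²) = (-5 + 2*(-2))*(150*(-5)²) = (-5 - 4)*(150*25) = -9*3750 = -33750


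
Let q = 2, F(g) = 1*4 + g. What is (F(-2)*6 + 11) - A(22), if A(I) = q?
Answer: 21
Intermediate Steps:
F(g) = 4 + g
A(I) = 2
(F(-2)*6 + 11) - A(22) = ((4 - 2)*6 + 11) - 1*2 = (2*6 + 11) - 2 = (12 + 11) - 2 = 23 - 2 = 21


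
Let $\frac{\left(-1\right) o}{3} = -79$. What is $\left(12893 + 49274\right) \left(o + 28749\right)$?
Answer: $1801972662$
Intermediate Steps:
$o = 237$ ($o = \left(-3\right) \left(-79\right) = 237$)
$\left(12893 + 49274\right) \left(o + 28749\right) = \left(12893 + 49274\right) \left(237 + 28749\right) = 62167 \cdot 28986 = 1801972662$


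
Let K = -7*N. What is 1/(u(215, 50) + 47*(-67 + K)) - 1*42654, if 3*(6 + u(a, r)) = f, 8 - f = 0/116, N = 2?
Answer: -487577877/11431 ≈ -42654.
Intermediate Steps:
f = 8 (f = 8 - 0/116 = 8 - 1*0 = 8 + 0 = 8)
u(a, r) = -10/3 (u(a, r) = -6 + (⅓)*8 = -6 + 8/3 = -10/3)
K = -14 (K = -7*2 = -14)
1/(u(215, 50) + 47*(-67 + K)) - 1*42654 = 1/(-10/3 + 47*(-67 - 14)) - 1*42654 = 1/(-10/3 + 47*(-81)) - 42654 = 1/(-10/3 - 3807) - 42654 = 1/(-11431/3) - 42654 = -3/11431 - 42654 = -487577877/11431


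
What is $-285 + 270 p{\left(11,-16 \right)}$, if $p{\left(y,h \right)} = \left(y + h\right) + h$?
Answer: $-5955$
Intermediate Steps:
$p{\left(y,h \right)} = y + 2 h$ ($p{\left(y,h \right)} = \left(h + y\right) + h = y + 2 h$)
$-285 + 270 p{\left(11,-16 \right)} = -285 + 270 \left(11 + 2 \left(-16\right)\right) = -285 + 270 \left(11 - 32\right) = -285 + 270 \left(-21\right) = -285 - 5670 = -5955$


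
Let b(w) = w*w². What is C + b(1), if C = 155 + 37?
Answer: 193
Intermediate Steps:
C = 192
b(w) = w³
C + b(1) = 192 + 1³ = 192 + 1 = 193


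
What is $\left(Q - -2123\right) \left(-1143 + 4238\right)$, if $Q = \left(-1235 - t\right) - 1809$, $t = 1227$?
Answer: $-6648060$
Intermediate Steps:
$Q = -4271$ ($Q = \left(-1235 - 1227\right) - 1809 = -2462 - 1809 = -4271$)
$\left(Q - -2123\right) \left(-1143 + 4238\right) = \left(-4271 - -2123\right) \left(-1143 + 4238\right) = \left(-4271 + 2123\right) 3095 = \left(-2148\right) 3095 = -6648060$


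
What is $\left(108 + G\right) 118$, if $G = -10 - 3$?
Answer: $11210$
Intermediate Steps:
$G = -13$
$\left(108 + G\right) 118 = \left(108 - 13\right) 118 = 95 \cdot 118 = 11210$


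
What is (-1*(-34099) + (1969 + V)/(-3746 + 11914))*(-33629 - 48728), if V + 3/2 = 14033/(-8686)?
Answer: -24905243583649121/8868406 ≈ -2.8083e+9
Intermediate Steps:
V = -13531/4343 (V = -3/2 + 14033/(-8686) = -3/2 + 14033*(-1/8686) = -3/2 - 14033/8686 = -13531/4343 ≈ -3.1156)
(-1*(-34099) + (1969 + V)/(-3746 + 11914))*(-33629 - 48728) = (-1*(-34099) + (1969 - 13531/4343)/(-3746 + 11914))*(-33629 - 48728) = (34099 + (8537836/4343)/8168)*(-82357) = (34099 + (8537836/4343)*(1/8168))*(-82357) = (34099 + 2134459/8868406)*(-82357) = (302405910653/8868406)*(-82357) = -24905243583649121/8868406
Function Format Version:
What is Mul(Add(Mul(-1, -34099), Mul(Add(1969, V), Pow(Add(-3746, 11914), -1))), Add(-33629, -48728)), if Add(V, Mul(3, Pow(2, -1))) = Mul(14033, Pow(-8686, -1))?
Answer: Rational(-24905243583649121, 8868406) ≈ -2.8083e+9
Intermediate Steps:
V = Rational(-13531, 4343) (V = Add(Rational(-3, 2), Mul(14033, Pow(-8686, -1))) = Add(Rational(-3, 2), Mul(14033, Rational(-1, 8686))) = Add(Rational(-3, 2), Rational(-14033, 8686)) = Rational(-13531, 4343) ≈ -3.1156)
Mul(Add(Mul(-1, -34099), Mul(Add(1969, V), Pow(Add(-3746, 11914), -1))), Add(-33629, -48728)) = Mul(Add(Mul(-1, -34099), Mul(Add(1969, Rational(-13531, 4343)), Pow(Add(-3746, 11914), -1))), Add(-33629, -48728)) = Mul(Add(34099, Mul(Rational(8537836, 4343), Pow(8168, -1))), -82357) = Mul(Add(34099, Mul(Rational(8537836, 4343), Rational(1, 8168))), -82357) = Mul(Add(34099, Rational(2134459, 8868406)), -82357) = Mul(Rational(302405910653, 8868406), -82357) = Rational(-24905243583649121, 8868406)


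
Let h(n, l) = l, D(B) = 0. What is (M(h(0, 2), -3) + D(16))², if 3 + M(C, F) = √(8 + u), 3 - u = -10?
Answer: (3 - √21)² ≈ 2.5045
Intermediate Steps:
u = 13 (u = 3 - 1*(-10) = 3 + 10 = 13)
M(C, F) = -3 + √21 (M(C, F) = -3 + √(8 + 13) = -3 + √21)
(M(h(0, 2), -3) + D(16))² = ((-3 + √21) + 0)² = (-3 + √21)²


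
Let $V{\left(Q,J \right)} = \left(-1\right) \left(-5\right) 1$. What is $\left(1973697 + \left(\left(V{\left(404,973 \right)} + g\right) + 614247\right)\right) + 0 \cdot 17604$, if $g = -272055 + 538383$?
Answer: $2854277$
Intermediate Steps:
$V{\left(Q,J \right)} = 5$ ($V{\left(Q,J \right)} = 5 \cdot 1 = 5$)
$g = 266328$
$\left(1973697 + \left(\left(V{\left(404,973 \right)} + g\right) + 614247\right)\right) + 0 \cdot 17604 = \left(1973697 + \left(\left(5 + 266328\right) + 614247\right)\right) + 0 \cdot 17604 = \left(1973697 + \left(266333 + 614247\right)\right) + 0 = \left(1973697 + 880580\right) + 0 = 2854277 + 0 = 2854277$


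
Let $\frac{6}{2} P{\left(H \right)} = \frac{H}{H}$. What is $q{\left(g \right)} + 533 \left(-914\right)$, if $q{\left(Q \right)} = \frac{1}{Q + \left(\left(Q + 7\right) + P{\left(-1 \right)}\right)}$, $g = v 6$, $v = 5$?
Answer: $- \frac{98406721}{202} \approx -4.8716 \cdot 10^{5}$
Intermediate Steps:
$P{\left(H \right)} = \frac{1}{3}$ ($P{\left(H \right)} = \frac{H \frac{1}{H}}{3} = \frac{1}{3} \cdot 1 = \frac{1}{3}$)
$g = 30$ ($g = 5 \cdot 6 = 30$)
$q{\left(Q \right)} = \frac{1}{\frac{22}{3} + 2 Q}$ ($q{\left(Q \right)} = \frac{1}{Q + \left(\left(Q + 7\right) + \frac{1}{3}\right)} = \frac{1}{Q + \left(\left(7 + Q\right) + \frac{1}{3}\right)} = \frac{1}{Q + \left(\frac{22}{3} + Q\right)} = \frac{1}{\frac{22}{3} + 2 Q}$)
$q{\left(g \right)} + 533 \left(-914\right) = \frac{3}{2 \left(11 + 3 \cdot 30\right)} + 533 \left(-914\right) = \frac{3}{2 \left(11 + 90\right)} - 487162 = \frac{3}{2 \cdot 101} - 487162 = \frac{3}{2} \cdot \frac{1}{101} - 487162 = \frac{3}{202} - 487162 = - \frac{98406721}{202}$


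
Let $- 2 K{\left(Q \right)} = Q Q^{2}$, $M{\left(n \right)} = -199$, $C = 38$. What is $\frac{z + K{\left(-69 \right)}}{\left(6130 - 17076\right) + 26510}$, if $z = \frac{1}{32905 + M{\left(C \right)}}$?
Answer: $\frac{2686053839}{254518092} \approx 10.553$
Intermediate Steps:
$K{\left(Q \right)} = - \frac{Q^{3}}{2}$ ($K{\left(Q \right)} = - \frac{Q Q^{2}}{2} = - \frac{Q^{3}}{2}$)
$z = \frac{1}{32706}$ ($z = \frac{1}{32905 - 199} = \frac{1}{32706} \approx 3.0575 \cdot 10^{-5}$)
$\frac{z + K{\left(-69 \right)}}{\left(6130 - 17076\right) + 26510} = \frac{\frac{1}{32706} - \frac{\left(-69\right)^{3}}{2}}{\left(6130 - 17076\right) + 26510} = \frac{\frac{1}{32706} - - \frac{328509}{2}}{\left(6130 - 17076\right) + 26510} = \frac{\frac{1}{32706} + \frac{328509}{2}}{-10946 + 26510} = \frac{2686053839}{16353 \cdot 15564} = \frac{2686053839}{16353} \cdot \frac{1}{15564} = \frac{2686053839}{254518092}$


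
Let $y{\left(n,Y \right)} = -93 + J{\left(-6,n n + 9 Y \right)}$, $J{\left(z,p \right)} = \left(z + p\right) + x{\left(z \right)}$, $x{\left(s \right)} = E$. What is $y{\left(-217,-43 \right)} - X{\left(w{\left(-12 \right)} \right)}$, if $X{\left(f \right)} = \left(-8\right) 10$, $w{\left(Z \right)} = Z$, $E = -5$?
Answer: $46678$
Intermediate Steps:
$X{\left(f \right)} = -80$
$x{\left(s \right)} = -5$
$J{\left(z,p \right)} = -5 + p + z$ ($J{\left(z,p \right)} = \left(z + p\right) - 5 = \left(p + z\right) - 5 = -5 + p + z$)
$y{\left(n,Y \right)} = -104 + n^{2} + 9 Y$ ($y{\left(n,Y \right)} = -93 - \left(11 - 9 Y - n n\right) = -93 - \left(11 - n^{2} - 9 Y\right) = -93 + \left(-11 + n^{2} + 9 Y\right) = -104 + n^{2} + 9 Y$)
$y{\left(-217,-43 \right)} - X{\left(w{\left(-12 \right)} \right)} = \left(-104 + \left(-217\right)^{2} + 9 \left(-43\right)\right) - -80 = \left(-104 + 47089 - 387\right) + 80 = 46598 + 80 = 46678$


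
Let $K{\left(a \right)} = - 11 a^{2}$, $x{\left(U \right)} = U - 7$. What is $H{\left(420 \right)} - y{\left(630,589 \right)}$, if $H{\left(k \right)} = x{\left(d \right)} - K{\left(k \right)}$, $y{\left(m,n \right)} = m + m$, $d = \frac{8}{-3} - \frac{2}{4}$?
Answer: $\frac{11634779}{6} \approx 1.9391 \cdot 10^{6}$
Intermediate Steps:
$d = - \frac{19}{6}$ ($d = 8 \left(- \frac{1}{3}\right) - \frac{1}{2} = - \frac{8}{3} - \frac{1}{2} = - \frac{19}{6} \approx -3.1667$)
$y{\left(m,n \right)} = 2 m$
$x{\left(U \right)} = -7 + U$
$H{\left(k \right)} = - \frac{61}{6} + 11 k^{2}$ ($H{\left(k \right)} = \left(-7 - \frac{19}{6}\right) - - 11 k^{2} = - \frac{61}{6} + 11 k^{2}$)
$H{\left(420 \right)} - y{\left(630,589 \right)} = \left(- \frac{61}{6} + 11 \cdot 420^{2}\right) - 2 \cdot 630 = \left(- \frac{61}{6} + 11 \cdot 176400\right) - 1260 = \left(- \frac{61}{6} + 1940400\right) - 1260 = \frac{11642339}{6} - 1260 = \frac{11634779}{6}$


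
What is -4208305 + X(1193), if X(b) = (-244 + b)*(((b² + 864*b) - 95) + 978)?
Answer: 2325476611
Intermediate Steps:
X(b) = (-244 + b)*(883 + b² + 864*b) (X(b) = (-244 + b)*((-95 + b² + 864*b) + 978) = (-244 + b)*(883 + b² + 864*b))
-4208305 + X(1193) = -4208305 + (-215452 + 1193³ - 209933*1193 + 620*1193²) = -4208305 + (-215452 + 1697936057 - 250450069 + 620*1423249) = -4208305 + (-215452 + 1697936057 - 250450069 + 882414380) = -4208305 + 2329684916 = 2325476611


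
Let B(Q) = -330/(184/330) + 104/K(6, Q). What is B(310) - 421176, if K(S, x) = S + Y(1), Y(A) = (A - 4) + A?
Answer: -19400125/46 ≈ -4.2174e+5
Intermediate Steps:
Y(A) = -4 + 2*A (Y(A) = (-4 + A) + A = -4 + 2*A)
K(S, x) = -2 + S (K(S, x) = S + (-4 + 2*1) = S + (-4 + 2) = S - 2 = -2 + S)
B(Q) = -26029/46 (B(Q) = -330/(184/330) + 104/(-2 + 6) = -330/(184*(1/330)) + 104/4 = -330/92/165 + 104*(¼) = -330*165/92 + 26 = -27225/46 + 26 = -26029/46)
B(310) - 421176 = -26029/46 - 421176 = -19400125/46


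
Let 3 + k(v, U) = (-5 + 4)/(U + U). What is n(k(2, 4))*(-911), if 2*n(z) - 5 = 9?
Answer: -6377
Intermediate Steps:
k(v, U) = -3 - 1/(2*U) (k(v, U) = -3 + (-5 + 4)/(U + U) = -3 - 1/(2*U))
n(z) = 7 (n(z) = 5/2 + (½)*9 = 5/2 + 9/2 = 7)
n(k(2, 4))*(-911) = 7*(-911) = -6377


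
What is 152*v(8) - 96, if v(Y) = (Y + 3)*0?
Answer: -96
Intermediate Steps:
v(Y) = 0 (v(Y) = (3 + Y)*0 = 0)
152*v(8) - 96 = 152*0 - 96 = 0 - 96 = -96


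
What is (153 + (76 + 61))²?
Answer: 84100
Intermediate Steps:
(153 + (76 + 61))² = (153 + 137)² = 290² = 84100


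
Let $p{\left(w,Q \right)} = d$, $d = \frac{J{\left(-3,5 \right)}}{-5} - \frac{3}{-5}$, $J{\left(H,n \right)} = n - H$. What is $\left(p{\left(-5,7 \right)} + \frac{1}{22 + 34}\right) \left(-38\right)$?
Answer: $\frac{1045}{28} \approx 37.321$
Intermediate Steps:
$d = -1$ ($d = \frac{5 - -3}{-5} - \frac{3}{-5} = \left(5 + 3\right) \left(- \frac{1}{5}\right) - - \frac{3}{5} = 8 \left(- \frac{1}{5}\right) + \frac{3}{5} = - \frac{8}{5} + \frac{3}{5} = -1$)
$p{\left(w,Q \right)} = -1$
$\left(p{\left(-5,7 \right)} + \frac{1}{22 + 34}\right) \left(-38\right) = \left(-1 + \frac{1}{22 + 34}\right) \left(-38\right) = \left(-1 + \frac{1}{56}\right) \left(-38\right) = \left(- \frac{55}{56}\right) \left(-38\right) = \frac{1045}{28}$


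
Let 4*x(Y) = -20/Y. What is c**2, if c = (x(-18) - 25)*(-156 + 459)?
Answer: 2020053025/36 ≈ 5.6113e+7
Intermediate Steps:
x(Y) = -5/Y (x(Y) = (-20/Y)/4 = -5/Y)
c = -44945/6 (c = (-5/(-18) - 25)*(-156 + 459) = (-5*(-1/18) - 25)*303 = (5/18 - 25)*303 = -445/18*303 = -44945/6 ≈ -7490.8)
c**2 = (-44945/6)**2 = 2020053025/36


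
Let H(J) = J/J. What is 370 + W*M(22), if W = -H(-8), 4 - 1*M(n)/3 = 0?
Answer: 358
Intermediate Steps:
M(n) = 12 (M(n) = 12 - 3*0 = 12 + 0 = 12)
H(J) = 1
W = -1 (W = -1*1 = -1)
370 + W*M(22) = 370 - 1*12 = 370 - 12 = 358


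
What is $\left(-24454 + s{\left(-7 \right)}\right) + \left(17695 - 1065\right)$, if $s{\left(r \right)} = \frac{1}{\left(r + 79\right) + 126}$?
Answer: $- \frac{1549151}{198} \approx -7824.0$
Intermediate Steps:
$s{\left(r \right)} = \frac{1}{205 + r}$ ($s{\left(r \right)} = \frac{1}{\left(79 + r\right) + 126} = \frac{1}{205 + r}$)
$\left(-24454 + s{\left(-7 \right)}\right) + \left(17695 - 1065\right) = \left(-24454 + \frac{1}{205 - 7}\right) + \left(17695 - 1065\right) = \left(-24454 + \frac{1}{198}\right) + \left(17695 - 1065\right) = \left(-24454 + \frac{1}{198}\right) + 16630 = - \frac{4841891}{198} + 16630 = - \frac{1549151}{198}$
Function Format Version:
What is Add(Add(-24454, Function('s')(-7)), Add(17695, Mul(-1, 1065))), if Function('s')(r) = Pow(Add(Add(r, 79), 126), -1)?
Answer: Rational(-1549151, 198) ≈ -7824.0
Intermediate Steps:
Function('s')(r) = Pow(Add(205, r), -1) (Function('s')(r) = Pow(Add(Add(79, r), 126), -1) = Pow(Add(205, r), -1))
Add(Add(-24454, Function('s')(-7)), Add(17695, Mul(-1, 1065))) = Add(Add(-24454, Pow(Add(205, -7), -1)), Add(17695, Mul(-1, 1065))) = Add(Add(-24454, Pow(198, -1)), Add(17695, -1065)) = Add(Add(-24454, Rational(1, 198)), 16630) = Add(Rational(-4841891, 198), 16630) = Rational(-1549151, 198)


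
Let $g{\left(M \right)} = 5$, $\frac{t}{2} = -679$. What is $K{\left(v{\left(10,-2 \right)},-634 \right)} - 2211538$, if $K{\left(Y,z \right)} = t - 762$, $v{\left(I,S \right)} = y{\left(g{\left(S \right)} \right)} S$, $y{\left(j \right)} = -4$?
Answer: $-2213658$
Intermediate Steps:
$t = -1358$ ($t = 2 \left(-679\right) = -1358$)
$v{\left(I,S \right)} = - 4 S$
$K{\left(Y,z \right)} = -2120$ ($K{\left(Y,z \right)} = -1358 - 762 = -2120$)
$K{\left(v{\left(10,-2 \right)},-634 \right)} - 2211538 = -2120 - 2211538 = -2213658$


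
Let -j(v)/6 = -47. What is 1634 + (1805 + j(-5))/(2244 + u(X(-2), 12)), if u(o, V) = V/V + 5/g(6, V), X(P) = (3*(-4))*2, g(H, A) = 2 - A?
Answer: 7339200/4489 ≈ 1634.9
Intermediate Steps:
X(P) = -24 (X(P) = -12*2 = -24)
u(o, V) = 1 + 5/(2 - V) (u(o, V) = V/V + 5/(2 - V) = 1 + 5/(2 - V))
j(v) = 282 (j(v) = -6*(-47) = 282)
1634 + (1805 + j(-5))/(2244 + u(X(-2), 12)) = 1634 + (1805 + 282)/(2244 + (-7 + 12)/(-2 + 12)) = 1634 + 2087/(2244 + 5/10) = 1634 + 2087/(2244 + (⅒)*5) = 1634 + 2087/(2244 + ½) = 1634 + 2087/(4489/2) = 1634 + 2087*(2/4489) = 1634 + 4174/4489 = 7339200/4489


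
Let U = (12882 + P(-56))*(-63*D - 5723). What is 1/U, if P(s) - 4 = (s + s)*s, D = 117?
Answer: -1/250854852 ≈ -3.9864e-9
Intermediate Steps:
P(s) = 4 + 2*s**2 (P(s) = 4 + (s + s)*s = 4 + (2*s)*s = 4 + 2*s**2)
U = -250854852 (U = (12882 + (4 + 2*(-56)**2))*(-63*117 - 5723) = (12882 + (4 + 2*3136))*(-7371 - 5723) = (12882 + (4 + 6272))*(-13094) = (12882 + 6276)*(-13094) = 19158*(-13094) = -250854852)
1/U = 1/(-250854852) = -1/250854852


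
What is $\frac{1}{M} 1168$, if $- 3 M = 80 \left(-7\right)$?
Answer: $\frac{219}{35} \approx 6.2571$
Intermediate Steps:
$M = \frac{560}{3}$ ($M = - \frac{80 \left(-7\right)}{3} = \left(- \frac{1}{3}\right) \left(-560\right) = \frac{560}{3} \approx 186.67$)
$\frac{1}{M} 1168 = \frac{1}{\frac{560}{3}} \cdot 1168 = \frac{3}{560} \cdot 1168 = \frac{219}{35}$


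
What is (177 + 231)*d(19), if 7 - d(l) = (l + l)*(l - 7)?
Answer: -183192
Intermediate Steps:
d(l) = 7 - 2*l*(-7 + l) (d(l) = 7 - (l + l)*(l - 7) = 7 - 2*l*(-7 + l))
(177 + 231)*d(19) = (177 + 231)*(7 - 2*19² + 14*19) = 408*(7 - 2*361 + 266) = 408*(7 - 722 + 266) = 408*(-449) = -183192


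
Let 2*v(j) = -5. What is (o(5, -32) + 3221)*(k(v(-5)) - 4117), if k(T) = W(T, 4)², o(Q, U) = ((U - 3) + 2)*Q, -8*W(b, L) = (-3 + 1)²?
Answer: -12580788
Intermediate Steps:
v(j) = -5/2 (v(j) = (½)*(-5) = -5/2)
W(b, L) = -½ (W(b, L) = -(-3 + 1)²/8 = -⅛*(-2)² = -⅛*4 = -½)
o(Q, U) = Q*(-1 + U) (o(Q, U) = ((-3 + U) + 2)*Q = (-1 + U)*Q = Q*(-1 + U))
k(T) = ¼ (k(T) = (-½)² = ¼)
(o(5, -32) + 3221)*(k(v(-5)) - 4117) = (5*(-1 - 32) + 3221)*(¼ - 4117) = (5*(-33) + 3221)*(-16467/4) = (-165 + 3221)*(-16467/4) = 3056*(-16467/4) = -12580788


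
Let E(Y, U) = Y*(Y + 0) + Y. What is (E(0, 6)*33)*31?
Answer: 0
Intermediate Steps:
E(Y, U) = Y + Y² (E(Y, U) = Y*Y + Y = Y² + Y = Y + Y²)
(E(0, 6)*33)*31 = ((0*(1 + 0))*33)*31 = ((0*1)*33)*31 = (0*33)*31 = 0*31 = 0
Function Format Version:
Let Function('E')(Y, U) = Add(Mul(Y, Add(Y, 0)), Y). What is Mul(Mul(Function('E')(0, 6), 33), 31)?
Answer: 0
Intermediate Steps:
Function('E')(Y, U) = Add(Y, Pow(Y, 2)) (Function('E')(Y, U) = Add(Mul(Y, Y), Y) = Add(Pow(Y, 2), Y) = Add(Y, Pow(Y, 2)))
Mul(Mul(Function('E')(0, 6), 33), 31) = Mul(Mul(Mul(0, Add(1, 0)), 33), 31) = Mul(Mul(Mul(0, 1), 33), 31) = Mul(Mul(0, 33), 31) = Mul(0, 31) = 0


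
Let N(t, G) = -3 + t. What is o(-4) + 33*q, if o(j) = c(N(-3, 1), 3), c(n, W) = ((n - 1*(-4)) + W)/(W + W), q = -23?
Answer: -4553/6 ≈ -758.83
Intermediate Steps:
c(n, W) = (4 + W + n)/(2*W) (c(n, W) = ((n + 4) + W)/((2*W)) = ((4 + n) + W)*(1/(2*W)) = (4 + W + n)*(1/(2*W)) = (4 + W + n)/(2*W))
o(j) = 1/6 (o(j) = (1/2)*(4 + 3 + (-3 - 3))/3 = (1/2)*(1/3)*(4 + 3 - 6) = (1/2)*(1/3)*1 = 1/6)
o(-4) + 33*q = 1/6 + 33*(-23) = 1/6 - 759 = -4553/6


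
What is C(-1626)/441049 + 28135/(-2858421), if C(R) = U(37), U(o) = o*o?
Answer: -8495735266/1260703723629 ≈ -0.0067389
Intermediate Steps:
U(o) = o²
C(R) = 1369 (C(R) = 37² = 1369)
C(-1626)/441049 + 28135/(-2858421) = 1369/441049 + 28135/(-2858421) = 1369*(1/441049) + 28135*(-1/2858421) = 1369/441049 - 28135/2858421 = -8495735266/1260703723629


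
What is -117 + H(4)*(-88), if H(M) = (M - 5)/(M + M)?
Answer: -106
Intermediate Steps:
H(M) = (-5 + M)/(2*M) (H(M) = (-5 + M)/((2*M)) = (-5 + M)*(1/(2*M)) = (-5 + M)/(2*M))
-117 + H(4)*(-88) = -117 + ((½)*(-5 + 4)/4)*(-88) = -117 + ((½)*(¼)*(-1))*(-88) = -117 - ⅛*(-88) = -117 + 11 = -106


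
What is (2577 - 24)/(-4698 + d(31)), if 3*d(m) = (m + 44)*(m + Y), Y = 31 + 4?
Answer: -851/1016 ≈ -0.83760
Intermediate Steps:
Y = 35
d(m) = (35 + m)*(44 + m)/3 (d(m) = ((m + 44)*(m + 35))/3 = ((44 + m)*(35 + m))/3 = ((35 + m)*(44 + m))/3 = (35 + m)*(44 + m)/3)
(2577 - 24)/(-4698 + d(31)) = (2577 - 24)/(-4698 + (1540/3 + (⅓)*31² + (79/3)*31)) = 2553/(-4698 + (1540/3 + (⅓)*961 + 2449/3)) = 2553/(-4698 + (1540/3 + 961/3 + 2449/3)) = 2553/(-4698 + 1650) = 2553/(-3048) = 2553*(-1/3048) = -851/1016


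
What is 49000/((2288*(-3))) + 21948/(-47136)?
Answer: -12814141/1685112 ≈ -7.6043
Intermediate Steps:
49000/((2288*(-3))) + 21948/(-47136) = 49000/(-6864) + 21948*(-1/47136) = 49000*(-1/6864) - 1829/3928 = -6125/858 - 1829/3928 = -12814141/1685112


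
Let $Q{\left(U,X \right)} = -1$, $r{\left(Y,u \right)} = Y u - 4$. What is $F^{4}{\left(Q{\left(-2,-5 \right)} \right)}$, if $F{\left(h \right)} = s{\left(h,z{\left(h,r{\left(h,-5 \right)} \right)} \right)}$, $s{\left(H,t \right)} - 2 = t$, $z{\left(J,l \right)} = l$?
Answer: $81$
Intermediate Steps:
$r{\left(Y,u \right)} = -4 + Y u$
$s{\left(H,t \right)} = 2 + t$
$F{\left(h \right)} = -2 - 5 h$ ($F{\left(h \right)} = 2 + \left(-4 + h \left(-5\right)\right) = 2 - \left(4 + 5 h\right) = -2 - 5 h$)
$F^{4}{\left(Q{\left(-2,-5 \right)} \right)} = \left(-2 - -5\right)^{4} = \left(-2 + 5\right)^{4} = 3^{4} = 81$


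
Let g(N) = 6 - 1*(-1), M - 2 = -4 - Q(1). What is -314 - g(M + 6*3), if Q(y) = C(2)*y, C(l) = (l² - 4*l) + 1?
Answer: -321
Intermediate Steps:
C(l) = 1 + l² - 4*l
Q(y) = -3*y (Q(y) = (1 + 2² - 4*2)*y = (1 + 4 - 8)*y = -3*y)
M = 1 (M = 2 + (-4 - (-3)) = 2 + (-4 - 1*(-3)) = 2 + (-4 + 3) = 2 - 1 = 1)
g(N) = 7 (g(N) = 6 + 1 = 7)
-314 - g(M + 6*3) = -314 - 1*7 = -314 - 7 = -321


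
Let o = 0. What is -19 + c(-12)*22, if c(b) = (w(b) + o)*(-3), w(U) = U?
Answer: 773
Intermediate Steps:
c(b) = -3*b (c(b) = (b + 0)*(-3) = b*(-3) = -3*b)
-19 + c(-12)*22 = -19 - 3*(-12)*22 = -19 + 36*22 = -19 + 792 = 773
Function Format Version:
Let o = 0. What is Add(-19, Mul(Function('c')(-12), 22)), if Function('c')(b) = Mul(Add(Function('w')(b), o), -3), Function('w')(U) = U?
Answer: 773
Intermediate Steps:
Function('c')(b) = Mul(-3, b) (Function('c')(b) = Mul(Add(b, 0), -3) = Mul(b, -3) = Mul(-3, b))
Add(-19, Mul(Function('c')(-12), 22)) = Add(-19, Mul(Mul(-3, -12), 22)) = Add(-19, Mul(36, 22)) = Add(-19, 792) = 773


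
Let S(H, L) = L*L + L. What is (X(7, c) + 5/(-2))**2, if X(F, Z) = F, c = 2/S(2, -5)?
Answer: 81/4 ≈ 20.250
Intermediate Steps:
S(H, L) = L + L**2 (S(H, L) = L**2 + L = L + L**2)
c = 1/10 (c = 2/(-5*(1 - 5)) = 2/(-5*(-4)) = 2/20 = (1/20)*2 = 1/10 ≈ 0.10000)
(X(7, c) + 5/(-2))**2 = (7 + 5/(-2))**2 = (7 - 1/2*5)**2 = (7 - 5/2)**2 = (9/2)**2 = 81/4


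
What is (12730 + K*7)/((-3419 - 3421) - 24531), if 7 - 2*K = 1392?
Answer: -5255/20914 ≈ -0.25127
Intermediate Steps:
K = -1385/2 (K = 7/2 - 1/2*1392 = 7/2 - 696 = -1385/2 ≈ -692.50)
(12730 + K*7)/((-3419 - 3421) - 24531) = (12730 - 1385/2*7)/((-3419 - 3421) - 24531) = (12730 - 9695/2)/(-6840 - 24531) = (15765/2)/(-31371) = (15765/2)*(-1/31371) = -5255/20914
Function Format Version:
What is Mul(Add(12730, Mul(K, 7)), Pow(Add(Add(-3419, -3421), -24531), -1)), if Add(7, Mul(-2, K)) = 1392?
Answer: Rational(-5255, 20914) ≈ -0.25127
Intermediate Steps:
K = Rational(-1385, 2) (K = Add(Rational(7, 2), Mul(Rational(-1, 2), 1392)) = Add(Rational(7, 2), -696) = Rational(-1385, 2) ≈ -692.50)
Mul(Add(12730, Mul(K, 7)), Pow(Add(Add(-3419, -3421), -24531), -1)) = Mul(Add(12730, Mul(Rational(-1385, 2), 7)), Pow(Add(Add(-3419, -3421), -24531), -1)) = Mul(Add(12730, Rational(-9695, 2)), Pow(Add(-6840, -24531), -1)) = Mul(Rational(15765, 2), Pow(-31371, -1)) = Mul(Rational(15765, 2), Rational(-1, 31371)) = Rational(-5255, 20914)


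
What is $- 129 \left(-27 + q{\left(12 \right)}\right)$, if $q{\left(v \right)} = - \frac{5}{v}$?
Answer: $\frac{14147}{4} \approx 3536.8$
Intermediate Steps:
$- 129 \left(-27 + q{\left(12 \right)}\right) = - 129 \left(-27 - \frac{5}{12}\right) = \left(-129\right) \left(- \frac{329}{12}\right) = \frac{14147}{4}$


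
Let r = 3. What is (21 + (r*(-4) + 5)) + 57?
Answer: 71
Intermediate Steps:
(21 + (r*(-4) + 5)) + 57 = (21 + (3*(-4) + 5)) + 57 = (21 + (-12 + 5)) + 57 = (21 - 7) + 57 = 14 + 57 = 71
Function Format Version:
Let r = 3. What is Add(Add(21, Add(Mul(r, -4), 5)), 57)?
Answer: 71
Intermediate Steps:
Add(Add(21, Add(Mul(r, -4), 5)), 57) = Add(Add(21, Add(Mul(3, -4), 5)), 57) = Add(Add(21, Add(-12, 5)), 57) = Add(Add(21, -7), 57) = Add(14, 57) = 71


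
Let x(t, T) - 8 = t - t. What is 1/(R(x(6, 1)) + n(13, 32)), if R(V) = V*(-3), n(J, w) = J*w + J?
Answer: 1/405 ≈ 0.0024691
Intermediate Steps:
n(J, w) = J + J*w
x(t, T) = 8 (x(t, T) = 8 + (t - t) = 8 + 0 = 8)
R(V) = -3*V
1/(R(x(6, 1)) + n(13, 32)) = 1/(-3*8 + 13*(1 + 32)) = 1/(-24 + 13*33) = 1/(-24 + 429) = 1/405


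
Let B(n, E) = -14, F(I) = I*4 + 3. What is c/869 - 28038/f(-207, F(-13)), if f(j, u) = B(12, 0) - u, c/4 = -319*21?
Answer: -2300262/2765 ≈ -831.92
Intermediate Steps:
c = -26796 (c = 4*(-319*21) = 4*(-6699) = -26796)
F(I) = 3 + 4*I (F(I) = 4*I + 3 = 3 + 4*I)
f(j, u) = -14 - u
c/869 - 28038/f(-207, F(-13)) = -26796/869 - 28038/(-14 - (3 + 4*(-13))) = -26796*1/869 - 28038/(-14 - (3 - 52)) = -2436/79 - 28038/(-14 - 1*(-49)) = -2436/79 - 28038/(-14 + 49) = -2436/79 - 28038/35 = -2300262/2765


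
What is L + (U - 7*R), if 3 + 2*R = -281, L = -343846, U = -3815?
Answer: -346667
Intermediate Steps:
R = -142 (R = -3/2 + (½)*(-281) = -3/2 - 281/2 = -142)
L + (U - 7*R) = -343846 + (-3815 - 7*(-142)) = -343846 + (-3815 - 1*(-994)) = -343846 + (-3815 + 994) = -343846 - 2821 = -346667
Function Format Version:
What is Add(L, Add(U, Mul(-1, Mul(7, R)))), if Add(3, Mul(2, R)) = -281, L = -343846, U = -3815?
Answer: -346667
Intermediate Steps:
R = -142 (R = Add(Rational(-3, 2), Mul(Rational(1, 2), -281)) = Add(Rational(-3, 2), Rational(-281, 2)) = -142)
Add(L, Add(U, Mul(-1, Mul(7, R)))) = Add(-343846, Add(-3815, Mul(-1, Mul(7, -142)))) = Add(-343846, Add(-3815, Mul(-1, -994))) = Add(-343846, Add(-3815, 994)) = Add(-343846, -2821) = -346667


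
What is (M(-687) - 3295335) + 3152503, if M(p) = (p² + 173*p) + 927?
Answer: 211213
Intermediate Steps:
M(p) = 927 + p² + 173*p
(M(-687) - 3295335) + 3152503 = ((927 + (-687)² + 173*(-687)) - 3295335) + 3152503 = ((927 + 471969 - 118851) - 3295335) + 3152503 = (354045 - 3295335) + 3152503 = -2941290 + 3152503 = 211213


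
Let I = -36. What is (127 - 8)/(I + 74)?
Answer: 119/38 ≈ 3.1316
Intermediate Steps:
(127 - 8)/(I + 74) = (127 - 8)/(-36 + 74) = 119/38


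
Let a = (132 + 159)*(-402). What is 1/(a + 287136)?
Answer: 1/170154 ≈ 5.8770e-6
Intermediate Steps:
a = -116982 (a = 291*(-402) = -116982)
1/(a + 287136) = 1/(-116982 + 287136) = 1/170154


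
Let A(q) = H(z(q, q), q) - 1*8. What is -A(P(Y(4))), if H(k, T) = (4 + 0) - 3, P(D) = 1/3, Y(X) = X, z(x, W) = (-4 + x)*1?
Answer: 7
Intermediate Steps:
z(x, W) = -4 + x
P(D) = 1/3
H(k, T) = 1 (H(k, T) = 4 - 3 = 1)
A(q) = -7 (A(q) = 1 - 1*8 = 1 - 8 = -7)
-A(P(Y(4))) = -1*(-7) = 7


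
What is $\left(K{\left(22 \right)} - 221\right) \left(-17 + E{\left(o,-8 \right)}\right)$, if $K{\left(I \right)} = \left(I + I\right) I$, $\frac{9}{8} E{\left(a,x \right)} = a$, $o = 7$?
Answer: $-8051$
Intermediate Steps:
$E{\left(a,x \right)} = \frac{8 a}{9}$
$K{\left(I \right)} = 2 I^{2}$ ($K{\left(I \right)} = 2 I I = 2 I^{2}$)
$\left(K{\left(22 \right)} - 221\right) \left(-17 + E{\left(o,-8 \right)}\right) = \left(2 \cdot 22^{2} - 221\right) \left(-17 + \frac{8}{9} \cdot 7\right) = \left(2 \cdot 484 - 221\right) \left(-17 + \frac{56}{9}\right) = \left(968 - 221\right) \left(- \frac{97}{9}\right) = 747 \left(- \frac{97}{9}\right) = -8051$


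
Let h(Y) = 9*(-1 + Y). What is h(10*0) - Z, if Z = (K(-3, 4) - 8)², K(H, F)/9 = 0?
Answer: -73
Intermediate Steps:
K(H, F) = 0 (K(H, F) = 9*0 = 0)
h(Y) = -9 + 9*Y
Z = 64 (Z = (0 - 8)² = (-8)² = 64)
h(10*0) - Z = (-9 + 9*(10*0)) - 1*64 = (-9 + 9*0) - 64 = (-9 + 0) - 64 = -9 - 64 = -73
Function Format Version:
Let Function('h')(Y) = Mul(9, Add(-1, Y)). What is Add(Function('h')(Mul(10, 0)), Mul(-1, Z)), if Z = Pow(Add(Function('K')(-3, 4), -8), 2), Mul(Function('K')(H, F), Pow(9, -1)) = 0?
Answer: -73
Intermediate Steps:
Function('K')(H, F) = 0 (Function('K')(H, F) = Mul(9, 0) = 0)
Function('h')(Y) = Add(-9, Mul(9, Y))
Z = 64 (Z = Pow(Add(0, -8), 2) = Pow(-8, 2) = 64)
Add(Function('h')(Mul(10, 0)), Mul(-1, Z)) = Add(Add(-9, Mul(9, Mul(10, 0))), Mul(-1, 64)) = Add(Add(-9, Mul(9, 0)), -64) = Add(Add(-9, 0), -64) = Add(-9, -64) = -73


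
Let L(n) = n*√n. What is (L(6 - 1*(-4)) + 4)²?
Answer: 1016 + 80*√10 ≈ 1269.0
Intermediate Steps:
L(n) = n^(3/2)
(L(6 - 1*(-4)) + 4)² = ((6 - 1*(-4))^(3/2) + 4)² = ((6 + 4)^(3/2) + 4)² = (10^(3/2) + 4)² = (10*√10 + 4)² = (4 + 10*√10)²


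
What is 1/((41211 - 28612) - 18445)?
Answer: -1/5846 ≈ -0.00017106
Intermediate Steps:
1/((41211 - 28612) - 18445) = 1/(12599 - 18445) = 1/(-5846) = -1/5846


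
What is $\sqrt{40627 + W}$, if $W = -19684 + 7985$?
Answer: $16 \sqrt{113} \approx 170.08$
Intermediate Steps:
$W = -11699$
$\sqrt{40627 + W} = \sqrt{40627 - 11699} = \sqrt{28928} = 16 \sqrt{113}$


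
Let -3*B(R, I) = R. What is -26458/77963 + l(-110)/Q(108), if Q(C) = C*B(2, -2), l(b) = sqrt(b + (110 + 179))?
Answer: -26458/77963 - sqrt(179)/72 ≈ -0.52519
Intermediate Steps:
B(R, I) = -R/3
l(b) = sqrt(289 + b) (l(b) = sqrt(b + 289) = sqrt(289 + b))
Q(C) = -2*C/3 (Q(C) = C*(-1/3*2) = C*(-2/3) = -2*C/3)
-26458/77963 + l(-110)/Q(108) = -26458/77963 + sqrt(289 - 110)/((-2/3*108)) = -26458*1/77963 + sqrt(179)/(-72) = -26458/77963 + sqrt(179)*(-1/72) = -26458/77963 - sqrt(179)/72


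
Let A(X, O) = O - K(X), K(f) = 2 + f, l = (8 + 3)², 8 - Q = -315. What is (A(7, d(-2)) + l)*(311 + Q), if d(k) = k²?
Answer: 73544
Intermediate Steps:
Q = 323 (Q = 8 - 1*(-315) = 8 + 315 = 323)
l = 121 (l = 11² = 121)
A(X, O) = -2 + O - X (A(X, O) = O - (2 + X) = O + (-2 - X) = -2 + O - X)
(A(7, d(-2)) + l)*(311 + Q) = ((-2 + (-2)² - 1*7) + 121)*(311 + 323) = ((-2 + 4 - 7) + 121)*634 = (-5 + 121)*634 = 116*634 = 73544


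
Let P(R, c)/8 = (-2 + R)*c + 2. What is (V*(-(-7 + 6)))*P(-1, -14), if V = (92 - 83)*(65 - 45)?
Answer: 63360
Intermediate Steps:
P(R, c) = 16 + 8*c*(-2 + R) (P(R, c) = 8*((-2 + R)*c + 2) = 8*(c*(-2 + R) + 2) = 8*(2 + c*(-2 + R)) = 16 + 8*c*(-2 + R))
V = 180 (V = 9*20 = 180)
(V*(-(-7 + 6)))*P(-1, -14) = (180*(-(-7 + 6)))*(16 - 16*(-14) + 8*(-1)*(-14)) = (180*(-1*(-1)))*(16 + 224 + 112) = (180*1)*352 = 180*352 = 63360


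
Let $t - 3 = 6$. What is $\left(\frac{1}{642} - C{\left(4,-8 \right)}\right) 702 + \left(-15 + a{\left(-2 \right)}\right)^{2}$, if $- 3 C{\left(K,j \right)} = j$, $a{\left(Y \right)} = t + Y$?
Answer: $- \frac{193339}{107} \approx -1806.9$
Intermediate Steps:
$t = 9$ ($t = 3 + 6 = 9$)
$a{\left(Y \right)} = 9 + Y$
$C{\left(K,j \right)} = - \frac{j}{3}$
$\left(\frac{1}{642} - C{\left(4,-8 \right)}\right) 702 + \left(-15 + a{\left(-2 \right)}\right)^{2} = \left(\frac{1}{642} - \left(- \frac{1}{3}\right) \left(-8\right)\right) 702 + \left(-15 + \left(9 - 2\right)\right)^{2} = \left(\frac{1}{642} - \frac{8}{3}\right) 702 + \left(-15 + 7\right)^{2} = \left(\frac{1}{642} - \frac{8}{3}\right) 702 + \left(-8\right)^{2} = \left(- \frac{1711}{642}\right) 702 + 64 = - \frac{200187}{107} + 64 = - \frac{193339}{107}$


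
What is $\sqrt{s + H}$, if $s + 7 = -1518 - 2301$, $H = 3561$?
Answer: $i \sqrt{265} \approx 16.279 i$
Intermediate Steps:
$s = -3826$ ($s = -7 - 3819 = -3826$)
$\sqrt{s + H} = \sqrt{-3826 + 3561} = \sqrt{-265} = i \sqrt{265}$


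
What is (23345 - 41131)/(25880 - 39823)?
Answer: 17786/13943 ≈ 1.2756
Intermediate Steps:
(23345 - 41131)/(25880 - 39823) = -17786/(-13943) = -17786*(-1/13943) = 17786/13943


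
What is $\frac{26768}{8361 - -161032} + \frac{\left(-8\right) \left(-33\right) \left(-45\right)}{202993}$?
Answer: $\frac{69823016}{701746801} \approx 0.099499$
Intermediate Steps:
$\frac{26768}{8361 - -161032} + \frac{\left(-8\right) \left(-33\right) \left(-45\right)}{202993} = \frac{26768}{8361 + 161032} + 264 \left(-45\right) \frac{1}{202993} = \frac{26768}{169393} - \frac{11880}{202993} = 26768 \cdot \frac{1}{169393} - \frac{11880}{202993} = \frac{3824}{24199} - \frac{11880}{202993} = \frac{69823016}{701746801}$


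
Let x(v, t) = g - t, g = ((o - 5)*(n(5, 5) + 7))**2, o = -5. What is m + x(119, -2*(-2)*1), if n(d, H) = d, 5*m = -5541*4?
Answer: 49816/5 ≈ 9963.2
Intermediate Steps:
m = -22164/5 (m = (-5541*4)/5 = (1/5)*(-22164) = -22164/5 ≈ -4432.8)
g = 14400 (g = ((-5 - 5)*(5 + 7))**2 = (-10*12)**2 = (-120)**2 = 14400)
x(v, t) = 14400 - t
m + x(119, -2*(-2)*1) = -22164/5 + (14400 - (-2*(-2))) = -22164/5 + (14400 - 4) = -22164/5 + 14396 = 49816/5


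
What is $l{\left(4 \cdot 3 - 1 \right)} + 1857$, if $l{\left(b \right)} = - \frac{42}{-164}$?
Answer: $\frac{152295}{82} \approx 1857.3$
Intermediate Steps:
$l{\left(b \right)} = \frac{21}{82}$ ($l{\left(b \right)} = \left(-42\right) \left(- \frac{1}{164}\right) = \frac{21}{82}$)
$l{\left(4 \cdot 3 - 1 \right)} + 1857 = \frac{21}{82} + 1857 = \frac{152295}{82}$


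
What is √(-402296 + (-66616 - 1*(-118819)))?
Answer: I*√350093 ≈ 591.69*I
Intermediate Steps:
√(-402296 + (-66616 - 1*(-118819))) = √(-402296 + (-66616 + 118819)) = √(-402296 + 52203) = √(-350093) = I*√350093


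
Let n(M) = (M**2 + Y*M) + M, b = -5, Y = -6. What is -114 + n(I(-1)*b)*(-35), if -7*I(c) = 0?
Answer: -114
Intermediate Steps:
I(c) = 0 (I(c) = -1/7*0 = 0)
n(M) = M**2 - 5*M (n(M) = (M**2 - 6*M) + M = M**2 - 5*M)
-114 + n(I(-1)*b)*(-35) = -114 + ((0*(-5))*(-5 + 0*(-5)))*(-35) = -114 + (0*(-5 + 0))*(-35) = -114 + (0*(-5))*(-35) = -114 + 0*(-35) = -114 + 0 = -114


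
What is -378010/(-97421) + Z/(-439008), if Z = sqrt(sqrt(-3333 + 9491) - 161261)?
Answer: 378010/97421 - sqrt(-161261 + sqrt(6158))/439008 ≈ 3.8802 - 0.00091451*I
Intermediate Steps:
Z = sqrt(-161261 + sqrt(6158)) (Z = sqrt(sqrt(6158) - 161261) = sqrt(-161261 + sqrt(6158)) ≈ 401.48*I)
-378010/(-97421) + Z/(-439008) = -378010/(-97421) + sqrt(-161261 + sqrt(6158))/(-439008) = -378010*(-1/97421) + sqrt(-161261 + sqrt(6158))*(-1/439008) = 378010/97421 - sqrt(-161261 + sqrt(6158))/439008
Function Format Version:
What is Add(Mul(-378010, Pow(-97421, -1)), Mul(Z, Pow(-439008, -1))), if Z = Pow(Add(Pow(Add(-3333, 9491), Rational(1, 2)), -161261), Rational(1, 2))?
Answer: Add(Rational(378010, 97421), Mul(Rational(-1, 439008), Pow(Add(-161261, Pow(6158, Rational(1, 2))), Rational(1, 2)))) ≈ Add(3.8802, Mul(-0.00091451, I))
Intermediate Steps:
Z = Pow(Add(-161261, Pow(6158, Rational(1, 2))), Rational(1, 2)) (Z = Pow(Add(Pow(6158, Rational(1, 2)), -161261), Rational(1, 2)) = Pow(Add(-161261, Pow(6158, Rational(1, 2))), Rational(1, 2)) ≈ Mul(401.48, I))
Add(Mul(-378010, Pow(-97421, -1)), Mul(Z, Pow(-439008, -1))) = Add(Mul(-378010, Pow(-97421, -1)), Mul(Pow(Add(-161261, Pow(6158, Rational(1, 2))), Rational(1, 2)), Pow(-439008, -1))) = Add(Mul(-378010, Rational(-1, 97421)), Mul(Pow(Add(-161261, Pow(6158, Rational(1, 2))), Rational(1, 2)), Rational(-1, 439008))) = Add(Rational(378010, 97421), Mul(Rational(-1, 439008), Pow(Add(-161261, Pow(6158, Rational(1, 2))), Rational(1, 2))))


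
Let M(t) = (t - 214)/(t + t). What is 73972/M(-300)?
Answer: 22191600/257 ≈ 86349.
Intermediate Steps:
M(t) = (-214 + t)/(2*t) (M(t) = (-214 + t)/((2*t)) = (-214 + t)*(1/(2*t)) = (-214 + t)/(2*t))
73972/M(-300) = 73972/(((½)*(-214 - 300)/(-300))) = 73972/(((½)*(-1/300)*(-514))) = 73972/(257/300) = 73972*(300/257) = 22191600/257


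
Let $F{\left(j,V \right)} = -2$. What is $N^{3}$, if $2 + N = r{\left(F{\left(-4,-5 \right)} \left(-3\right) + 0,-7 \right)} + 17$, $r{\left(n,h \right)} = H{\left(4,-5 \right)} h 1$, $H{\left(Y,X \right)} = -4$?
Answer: $79507$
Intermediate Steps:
$r{\left(n,h \right)} = - 4 h$ ($r{\left(n,h \right)} = - 4 h 1 = - 4 h$)
$N = 43$ ($N = -2 + \left(\left(-4\right) \left(-7\right) + 17\right) = -2 + \left(28 + 17\right) = -2 + 45 = 43$)
$N^{3} = 43^{3} = 79507$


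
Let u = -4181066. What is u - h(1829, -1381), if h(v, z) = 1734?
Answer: -4182800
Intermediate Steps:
u - h(1829, -1381) = -4181066 - 1*1734 = -4181066 - 1734 = -4182800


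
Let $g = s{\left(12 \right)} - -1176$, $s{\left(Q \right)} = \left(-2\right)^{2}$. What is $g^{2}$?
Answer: $1392400$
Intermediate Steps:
$s{\left(Q \right)} = 4$
$g = 1180$ ($g = 4 - -1176 = 4 + 1176 = 1180$)
$g^{2} = 1180^{2} = 1392400$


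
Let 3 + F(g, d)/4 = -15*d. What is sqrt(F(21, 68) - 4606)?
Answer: I*sqrt(8698) ≈ 93.263*I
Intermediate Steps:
F(g, d) = -12 - 60*d (F(g, d) = -12 + 4*(-15*d) = -12 - 60*d)
sqrt(F(21, 68) - 4606) = sqrt((-12 - 60*68) - 4606) = sqrt((-12 - 4080) - 4606) = sqrt(-4092 - 4606) = sqrt(-8698) = I*sqrt(8698)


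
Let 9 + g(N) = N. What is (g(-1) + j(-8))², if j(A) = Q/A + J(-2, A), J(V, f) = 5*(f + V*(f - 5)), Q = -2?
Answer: 103041/16 ≈ 6440.1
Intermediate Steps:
J(V, f) = 5*f + 5*V*(-5 + f) (J(V, f) = 5*(f + V*(-5 + f)) = 5*f + 5*V*(-5 + f))
g(N) = -9 + N
j(A) = 50 - 5*A - 2/A (j(A) = -2/A + (-25*(-2) + 5*A + 5*(-2)*A) = -2/A + (50 + 5*A - 10*A) = -2/A + (50 - 5*A) = 50 - 5*A - 2/A)
(g(-1) + j(-8))² = ((-9 - 1) + (50 - 5*(-8) - 2/(-8)))² = (-10 + (50 + 40 - 2*(-⅛)))² = (-10 + (50 + 40 + ¼))² = (-10 + 361/4)² = (321/4)² = 103041/16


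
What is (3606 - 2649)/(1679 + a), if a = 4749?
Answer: 957/6428 ≈ 0.14888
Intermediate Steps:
(3606 - 2649)/(1679 + a) = (3606 - 2649)/(1679 + 4749) = 957/6428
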